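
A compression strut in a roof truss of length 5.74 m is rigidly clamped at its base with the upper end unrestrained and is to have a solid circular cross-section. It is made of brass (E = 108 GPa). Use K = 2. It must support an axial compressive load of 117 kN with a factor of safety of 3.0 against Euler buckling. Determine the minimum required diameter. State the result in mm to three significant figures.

Required P_cr = n·P = 3.0 × 117 = 351.0 kN
L_e = K·L = 2 × 5.74 = 11.48 m
Required I = P_cr·L_e²/(π²E) = 3.510×10^5 × 11.48² / (π² × 1.08×10^11) = 4.340×10^-5 m⁴
I_req = 4.340×10^7 mm⁴
Solid circle: I = πd⁴/64  ⇒  d = (64I/π)^(1/4) = (64×4.340×10^7/π)^(1/4) = 172 mm

d ≈ 172 mm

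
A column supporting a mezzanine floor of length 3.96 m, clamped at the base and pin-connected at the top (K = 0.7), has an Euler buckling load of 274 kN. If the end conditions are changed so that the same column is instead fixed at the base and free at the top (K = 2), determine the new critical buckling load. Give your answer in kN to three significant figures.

P_cr ≈ 33.6 kN

P_cr ∝ 1/K², so P_cr,new = P_cr,old × (K_old/K_new)² = 274 × (0.7/2)²
= 274 × 0.1225 = 33.6 kN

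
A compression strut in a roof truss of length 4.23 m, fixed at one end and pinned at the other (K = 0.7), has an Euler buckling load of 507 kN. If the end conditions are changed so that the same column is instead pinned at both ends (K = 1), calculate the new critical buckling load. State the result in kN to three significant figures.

P_cr ≈ 248 kN

P_cr ∝ 1/K², so P_cr,new = P_cr,old × (K_old/K_new)² = 507 × (0.7/1)²
= 507 × 0.4900 = 248 kN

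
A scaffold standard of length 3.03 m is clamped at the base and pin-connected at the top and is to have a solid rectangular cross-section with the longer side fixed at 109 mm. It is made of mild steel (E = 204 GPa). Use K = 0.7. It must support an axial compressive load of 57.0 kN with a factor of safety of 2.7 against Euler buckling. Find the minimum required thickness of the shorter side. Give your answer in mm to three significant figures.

b ≈ 33.6 mm

Required P_cr = n·P = 2.7 × 57.0 = 153.9 kN
L_e = K·L = 0.7 × 3.03 = 2.121 m
Required I = P_cr·L_e²/(π²E) = 1.539×10^5 × 2.121² / (π² × 2.04×10^11) = 3.439×10^-7 m⁴
I_req = 3.439×10^5 mm⁴
Rectangle, weak axis: I_min = h·b³/12 with h = 109 mm fixed  ⇒  b = (12I/h)^(1/3) = 33.6 mm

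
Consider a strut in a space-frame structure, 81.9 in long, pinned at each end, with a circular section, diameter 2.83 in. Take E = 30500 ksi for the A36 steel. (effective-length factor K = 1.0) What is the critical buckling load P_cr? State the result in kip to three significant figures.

I = πd⁴/64 = π×2.83⁴/64 = 3.149 in⁴
Effective length L_e = K·L = 1 × 81.9 = 81.90 in
P_cr = π²EI / L_e² = π² × 30500×10³ × 3.149 / 81.90² = 1.413×10^5 lb

P_cr ≈ 141 kip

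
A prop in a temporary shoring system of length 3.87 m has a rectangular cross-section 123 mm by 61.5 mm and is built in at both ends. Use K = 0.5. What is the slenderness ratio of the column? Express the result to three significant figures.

Buckling occurs about the weak axis: I_min = h·b³/12 with b = 61.5 mm (the shorter side).
I_min = 123×61.5³/12 = 2.384×10^6 mm⁴
A = 7.564×10^3 mm²;  r_min = √(I/A) = √(2.384×10^6/7.564×10^3) = 17.75 mm
L_e = K·L = 0.5 × 3.87 m = 1.935 m = 1935.0 mm
λ = L_e / r_min = 1935.0 / 17.75 = 109

λ ≈ 109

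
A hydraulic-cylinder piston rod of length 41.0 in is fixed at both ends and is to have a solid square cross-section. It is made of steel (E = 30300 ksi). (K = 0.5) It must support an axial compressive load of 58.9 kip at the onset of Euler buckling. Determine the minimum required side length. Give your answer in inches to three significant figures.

L_e = K·L = 0.5 × 41.0 = 20.50 in
Required I = P_cr·L_e²/(π²E) = 5.890×10^4 × 20.50² / (π² × 3.03×10^7) = 8.277×10^-2 in⁴
Solid square: I = a⁴/12  ⇒  a = (12I)^(1/4) = (12×8.277×10^-2)^(1/4) = 0.998 in

a ≈ 0.998 in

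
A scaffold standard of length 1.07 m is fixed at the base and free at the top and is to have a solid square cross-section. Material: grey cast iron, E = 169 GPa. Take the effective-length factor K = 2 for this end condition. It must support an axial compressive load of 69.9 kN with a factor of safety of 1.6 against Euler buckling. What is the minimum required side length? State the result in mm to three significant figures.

Required P_cr = n·P = 1.6 × 69.9 = 111.8 kN
L_e = K·L = 2 × 1.07 = 2.140 m
Required I = P_cr·L_e²/(π²E) = 1.118×10^5 × 2.140² / (π² × 1.69×10^11) = 3.071×10^-7 m⁴
I_req = 3.071×10^5 mm⁴
Solid square: I = a⁴/12  ⇒  a = (12I)^(1/4) = (12×3.071×10^5)^(1/4) = 43.8 mm

a ≈ 43.8 mm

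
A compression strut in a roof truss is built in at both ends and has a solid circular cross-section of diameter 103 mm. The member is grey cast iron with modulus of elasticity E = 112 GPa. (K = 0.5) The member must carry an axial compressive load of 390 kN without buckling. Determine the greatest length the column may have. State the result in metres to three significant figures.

I = πd⁴/64 = π×103⁴/64 = 5.525×10^6 mm⁴
I = 5.525×10^-6 m⁴
At the buckling limit P_cr = P = 3.900×10^5 N
From P_cr = π²EI/(K·L)²:  L = (1/K)·√(π²EI/P_cr) = (1/0.5)·√(π²×1.12×10^11×5.525×10^-6/3.900×10^5)
L = 7.91 m

L_max ≈ 7.91 m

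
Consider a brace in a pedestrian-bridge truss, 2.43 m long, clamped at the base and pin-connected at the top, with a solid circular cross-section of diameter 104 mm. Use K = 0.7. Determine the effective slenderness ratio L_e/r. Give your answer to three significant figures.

For a solid circle r = d/4 = 104/4 = 26.00 mm
L_e = K·L = 0.7 × 2.43 m = 1.701 m = 1701.0 mm
λ = L_e / r_min = 1701.0 / 26.00 = 65.4

λ ≈ 65.4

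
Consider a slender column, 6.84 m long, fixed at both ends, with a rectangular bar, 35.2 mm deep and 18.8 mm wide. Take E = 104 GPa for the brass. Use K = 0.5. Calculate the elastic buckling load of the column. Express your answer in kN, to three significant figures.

P_cr ≈ 1.71 kN

Buckling occurs about the weak axis: I_min = h·b³/12 with b = 18.8 mm (the shorter side).
I_min = 35.2×18.8³/12 = 1.949×10^4 mm⁴
I = 1.949×10^4 mm⁴ = 1.949×10^-8 m⁴
Effective length L_e = K·L = 0.5 × 6.84 = 3.420 m
P_cr = π²EI / L_e² = π² × 104×10⁹ × 1.949×10^-8 / 3.420² = 1.710×10^3 N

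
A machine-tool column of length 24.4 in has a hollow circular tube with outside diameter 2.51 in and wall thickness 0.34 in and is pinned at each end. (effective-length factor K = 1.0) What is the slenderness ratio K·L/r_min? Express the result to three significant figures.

λ ≈ 31.4

Inner diameter d_i = 2.51 − 2×0.34 = 1.830 in
I = π(d_o⁴ − d_i⁴)/64 = π(2.51⁴ − 1.830⁴)/64 = 1.398 in⁴
A = 2.318 in²;  r_min = √(I/A) = √(1.398/2.318) = 0.7766 in
L_e = K·L = 1 × 24.4 = 24.40 in
λ = L_e / r_min = 24.400 / 0.7766 = 31.4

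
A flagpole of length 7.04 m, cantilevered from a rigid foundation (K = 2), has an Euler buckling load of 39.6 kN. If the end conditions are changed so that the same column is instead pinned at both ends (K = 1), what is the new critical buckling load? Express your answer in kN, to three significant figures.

P_cr ≈ 158 kN

P_cr ∝ 1/K², so P_cr,new = P_cr,old × (K_old/K_new)² = 39.6 × (2/1)²
= 39.6 × 4.000 = 158 kN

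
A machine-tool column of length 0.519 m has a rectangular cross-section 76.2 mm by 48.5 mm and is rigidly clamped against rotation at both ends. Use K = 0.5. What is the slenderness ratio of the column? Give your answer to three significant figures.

For a rectangle r_min = b/√12 = 48.5/√12 = 14.00 mm
L_e = K·L = 0.5 × 0.519 m = 0.2595 m = 259.50 mm
λ = L_e / r_min = 259.50 / 14.00 = 18.5

λ ≈ 18.5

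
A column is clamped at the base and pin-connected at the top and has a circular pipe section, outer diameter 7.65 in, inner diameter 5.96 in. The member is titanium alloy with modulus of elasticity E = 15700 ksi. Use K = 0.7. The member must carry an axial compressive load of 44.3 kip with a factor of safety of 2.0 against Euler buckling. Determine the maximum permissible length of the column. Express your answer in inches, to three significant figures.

d_o = 7.65 in, d_i = 5.96 in
I = π(d_o⁴ − d_i⁴)/64 = π(7.65⁴ − 5.960⁴)/64 = 106.2 in⁴
Required critical load P_cr = n·P = 2.0 × 44.3 = 88.60 kip = 8.860×10^4 lb
From P_cr = π²EI/(K·L)²:  L = (1/K)·√(π²EI/P_cr) = (1/0.7)·√(π²×1.57×10^7×106.2/8.860×10^4)
L = 616 in

L_max ≈ 616 in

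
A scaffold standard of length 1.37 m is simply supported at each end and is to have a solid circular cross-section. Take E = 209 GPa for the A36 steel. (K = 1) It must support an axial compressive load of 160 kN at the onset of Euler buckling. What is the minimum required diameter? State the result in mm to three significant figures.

d ≈ 41.5 mm

L_e = K·L = 1 × 1.37 = 1.370 m
Required I = P_cr·L_e²/(π²E) = 1.600×10^5 × 1.370² / (π² × 2.09×10^11) = 1.456×10^-7 m⁴
I_req = 1.456×10^5 mm⁴
Solid circle: I = πd⁴/64  ⇒  d = (64I/π)^(1/4) = (64×1.456×10^5/π)^(1/4) = 41.5 mm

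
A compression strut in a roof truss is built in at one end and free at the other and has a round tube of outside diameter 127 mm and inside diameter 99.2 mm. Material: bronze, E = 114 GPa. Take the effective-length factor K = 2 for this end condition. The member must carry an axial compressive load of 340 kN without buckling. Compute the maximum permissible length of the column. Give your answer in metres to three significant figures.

L_max ≈ 2.58 m

d_o = 127 mm, d_i = 99.2 mm
I = π(d_o⁴ − d_i⁴)/64 = π(127⁴ − 99.20⁴)/64 = 8.016×10^6 mm⁴
I = 8.016×10^-6 m⁴
At the buckling limit P_cr = P = 3.400×10^5 N
From P_cr = π²EI/(K·L)²:  L = (1/K)·√(π²EI/P_cr) = (1/2)·√(π²×1.14×10^11×8.016×10^-6/3.400×10^5)
L = 2.58 m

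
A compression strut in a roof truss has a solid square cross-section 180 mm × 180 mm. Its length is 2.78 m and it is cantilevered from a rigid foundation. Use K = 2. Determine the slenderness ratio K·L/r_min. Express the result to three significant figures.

λ ≈ 107

I = a⁴/12 = 180⁴/12 = 8.748×10^7 mm⁴
A = 3.240×10^4 mm²;  r_min = √(I/A) = √(8.748×10^7/3.240×10^4) = 51.96 mm
L_e = K·L = 2 × 2.78 m = 5.560 m = 5560.0 mm
λ = L_e / r_min = 5560.0 / 51.96 = 107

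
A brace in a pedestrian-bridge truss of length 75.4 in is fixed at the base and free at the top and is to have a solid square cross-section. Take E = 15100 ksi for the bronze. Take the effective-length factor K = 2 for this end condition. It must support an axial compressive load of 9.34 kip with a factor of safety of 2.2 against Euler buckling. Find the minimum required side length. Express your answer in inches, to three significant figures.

Required P_cr = n·P = 2.2 × 9.34 = 20.55 kip
L_e = K·L = 2 × 75.4 = 150.8 in
Required I = P_cr·L_e²/(π²E) = 2.055×10^4 × 150.8² / (π² × 1.51×10^7) = 3.135 in⁴
Solid square: I = a⁴/12  ⇒  a = (12I)^(1/4) = (12×3.135)^(1/4) = 2.48 in

a ≈ 2.48 in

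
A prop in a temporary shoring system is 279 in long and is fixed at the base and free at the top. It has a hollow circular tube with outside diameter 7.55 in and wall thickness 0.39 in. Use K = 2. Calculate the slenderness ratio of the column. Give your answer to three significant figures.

Inner diameter d_i = 7.55 − 2×0.39 = 6.770 in
I = π(d_o⁴ − d_i⁴)/64 = π(7.55⁴ − 6.770⁴)/64 = 56.38 in⁴
A = 8.773 in²;  r_min = √(I/A) = √(56.38/8.773) = 2.535 in
L_e = K·L = 2 × 279 = 558.0 in
λ = L_e / r_min = 558.00 / 2.535 = 220

λ ≈ 220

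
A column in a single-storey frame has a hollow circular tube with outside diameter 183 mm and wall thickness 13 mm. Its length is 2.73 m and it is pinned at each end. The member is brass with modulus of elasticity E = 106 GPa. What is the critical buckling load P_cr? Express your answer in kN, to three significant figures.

Inner diameter d_i = 183 − 2×13 = 157.0 mm
I = π(d_o⁴ − d_i⁴)/64 = π(183⁴ − 157.0⁴)/64 = 2.523×10^7 mm⁴
I = 2.523×10^7 mm⁴ = 2.523×10^-5 m⁴
Effective length L_e = K·L = 1 × 2.73 = 2.730 m
P_cr = π²EI / L_e² = π² × 106×10⁹ × 2.523×10^-5 / 2.730² = 3.541×10^6 N

P_cr ≈ 3540 kN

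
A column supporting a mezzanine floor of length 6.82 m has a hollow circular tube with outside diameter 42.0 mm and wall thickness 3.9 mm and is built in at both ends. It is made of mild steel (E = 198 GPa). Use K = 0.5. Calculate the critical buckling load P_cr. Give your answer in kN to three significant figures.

P_cr ≈ 14.4 kN

Inner diameter d_i = 42.0 − 2×3.9 = 34.20 mm
I = π(d_o⁴ − d_i⁴)/64 = π(42.0⁴ − 34.20⁴)/64 = 8.559×10^4 mm⁴
I = 8.559×10^4 mm⁴ = 8.559×10^-8 m⁴
Effective length L_e = K·L = 0.5 × 6.82 = 3.410 m
P_cr = π²EI / L_e² = π² × 198×10⁹ × 8.559×10^-8 / 3.410² = 1.438×10^4 N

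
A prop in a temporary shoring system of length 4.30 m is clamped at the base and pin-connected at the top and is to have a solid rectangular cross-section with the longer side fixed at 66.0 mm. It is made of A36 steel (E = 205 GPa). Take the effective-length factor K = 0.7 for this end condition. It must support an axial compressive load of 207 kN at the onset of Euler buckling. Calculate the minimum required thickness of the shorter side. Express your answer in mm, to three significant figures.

b ≈ 55.2 mm

L_e = K·L = 0.7 × 4.30 = 3.010 m
Required I = P_cr·L_e²/(π²E) = 2.070×10^5 × 3.010² / (π² × 2.05×10^11) = 9.269×10^-7 m⁴
I_req = 9.269×10^5 mm⁴
Rectangle, weak axis: I_min = h·b³/12 with h = 66.0 mm fixed  ⇒  b = (12I/h)^(1/3) = 55.2 mm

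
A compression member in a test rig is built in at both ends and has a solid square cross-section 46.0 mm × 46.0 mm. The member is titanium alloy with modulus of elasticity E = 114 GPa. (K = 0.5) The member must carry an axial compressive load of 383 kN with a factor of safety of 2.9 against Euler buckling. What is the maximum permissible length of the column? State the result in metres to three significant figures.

L_max ≈ 1.23 m

I = a⁴/12 = 46.0⁴/12 = 3.731×10^5 mm⁴
I = 3.731×10^-7 m⁴
Required critical load P_cr = n·P = 2.9 × 383 = 1111 kN = 1.111×10^6 N
From P_cr = π²EI/(K·L)²:  L = (1/K)·√(π²EI/P_cr) = (1/0.5)·√(π²×1.14×10^11×3.731×10^-7/1.111×10^6)
L = 1.23 m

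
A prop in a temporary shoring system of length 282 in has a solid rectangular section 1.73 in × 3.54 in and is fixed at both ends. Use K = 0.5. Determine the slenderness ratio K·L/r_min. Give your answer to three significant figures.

Buckling occurs about the weak axis: I_min = h·b³/12 with b = 1.73 in (the shorter side).
I_min = 3.54×1.73³/12 = 1.527 in⁴
A = 6.124 in²;  r_min = √(I/A) = √(1.527/6.124) = 0.4994 in
L_e = K·L = 0.5 × 282 = 141.0 in
λ = L_e / r_min = 141.00 / 0.4994 = 282

λ ≈ 282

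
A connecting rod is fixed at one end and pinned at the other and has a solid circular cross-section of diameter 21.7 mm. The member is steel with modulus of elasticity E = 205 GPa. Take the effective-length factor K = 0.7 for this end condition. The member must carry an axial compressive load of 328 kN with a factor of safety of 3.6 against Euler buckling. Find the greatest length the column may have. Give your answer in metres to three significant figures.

L_max ≈ 0.195 m

I = πd⁴/64 = π×21.7⁴/64 = 1.088×10^4 mm⁴
I = 1.088×10^-8 m⁴
Required critical load P_cr = n·P = 3.6 × 328 = 1181 kN = 1.181×10^6 N
From P_cr = π²EI/(K·L)²:  L = (1/K)·√(π²EI/P_cr) = (1/0.7)·√(π²×2.05×10^11×1.088×10^-8/1.181×10^6)
L = 0.195 m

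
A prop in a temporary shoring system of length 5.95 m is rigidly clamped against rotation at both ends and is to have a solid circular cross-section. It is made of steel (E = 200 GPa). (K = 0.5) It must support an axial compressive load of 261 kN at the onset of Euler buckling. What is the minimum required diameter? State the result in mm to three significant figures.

d ≈ 69.9 mm

L_e = K·L = 0.5 × 5.95 = 2.975 m
Required I = P_cr·L_e²/(π²E) = 2.610×10^5 × 2.975² / (π² × 2.00×10^11) = 1.170×10^-6 m⁴
I_req = 1.170×10^6 mm⁴
Solid circle: I = πd⁴/64  ⇒  d = (64I/π)^(1/4) = (64×1.170×10^6/π)^(1/4) = 69.9 mm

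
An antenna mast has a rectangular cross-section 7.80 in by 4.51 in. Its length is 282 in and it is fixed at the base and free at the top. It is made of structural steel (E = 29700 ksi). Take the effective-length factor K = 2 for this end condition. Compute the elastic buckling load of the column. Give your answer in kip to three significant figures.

Buckling occurs about the weak axis: I_min = h·b³/12 with b = 4.51 in (the shorter side).
I_min = 7.80×4.51³/12 = 59.63 in⁴
Effective length L_e = K·L = 2 × 282 = 564.0 in
P_cr = π²EI / L_e² = π² × 29700×10³ × 59.63 / 564.0² = 5.495×10^4 lb

P_cr ≈ 54.9 kip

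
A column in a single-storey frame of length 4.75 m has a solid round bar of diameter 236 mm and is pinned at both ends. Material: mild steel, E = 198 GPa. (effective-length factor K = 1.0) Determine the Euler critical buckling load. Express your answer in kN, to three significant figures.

I = πd⁴/64 = π×236⁴/64 = 1.523×10^8 mm⁴
I = 1.523×10^8 mm⁴ = 1.523×10^-4 m⁴
Effective length L_e = K·L = 1 × 4.75 = 4.750 m
P_cr = π²EI / L_e² = π² × 198×10⁹ × 1.523×10^-4 / 4.750² = 1.319×10^7 N

P_cr ≈ 13200 kN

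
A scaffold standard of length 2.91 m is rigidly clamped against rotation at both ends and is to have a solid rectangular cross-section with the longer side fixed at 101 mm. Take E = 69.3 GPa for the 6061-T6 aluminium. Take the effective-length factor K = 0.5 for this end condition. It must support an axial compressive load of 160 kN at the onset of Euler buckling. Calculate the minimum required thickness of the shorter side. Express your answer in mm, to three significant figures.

b ≈ 38.9 mm

L_e = K·L = 0.5 × 2.91 = 1.455 m
Required I = P_cr·L_e²/(π²E) = 1.600×10^5 × 1.455² / (π² × 6.93×10^10) = 4.952×10^-7 m⁴
I_req = 4.952×10^5 mm⁴
Rectangle, weak axis: I_min = h·b³/12 with h = 101 mm fixed  ⇒  b = (12I/h)^(1/3) = 38.9 mm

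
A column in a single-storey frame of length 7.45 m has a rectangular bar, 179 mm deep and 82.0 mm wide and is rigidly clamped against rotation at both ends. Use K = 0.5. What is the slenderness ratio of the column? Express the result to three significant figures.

λ ≈ 157

For a rectangle r_min = b/√12 = 82.0/√12 = 23.67 mm
L_e = K·L = 0.5 × 7.45 m = 3.725 m = 3725.0 mm
λ = L_e / r_min = 3725.0 / 23.67 = 157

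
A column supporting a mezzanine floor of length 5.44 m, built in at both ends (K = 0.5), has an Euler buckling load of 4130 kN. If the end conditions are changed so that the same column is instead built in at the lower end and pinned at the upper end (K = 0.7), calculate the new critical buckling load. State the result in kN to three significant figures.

P_cr ∝ 1/K², so P_cr,new = P_cr,old × (K_old/K_new)² = 4130 × (0.5/0.7)²
= 4130 × 0.5102 = 2110 kN

P_cr ≈ 2110 kN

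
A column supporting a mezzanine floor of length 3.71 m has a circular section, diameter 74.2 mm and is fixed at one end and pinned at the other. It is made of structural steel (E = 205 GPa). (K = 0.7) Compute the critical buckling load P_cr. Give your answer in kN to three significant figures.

P_cr ≈ 446 kN

I = πd⁴/64 = π×74.2⁴/64 = 1.488×10^6 mm⁴
I = 1.488×10^6 mm⁴ = 1.488×10^-6 m⁴
Effective length L_e = K·L = 0.7 × 3.71 = 2.597 m
P_cr = π²EI / L_e² = π² × 205×10⁹ × 1.488×10^-6 / 2.597² = 4.464×10^5 N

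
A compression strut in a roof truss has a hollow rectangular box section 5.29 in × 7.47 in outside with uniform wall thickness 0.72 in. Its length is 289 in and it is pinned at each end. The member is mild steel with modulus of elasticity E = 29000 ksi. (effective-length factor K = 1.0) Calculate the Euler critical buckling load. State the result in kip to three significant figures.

Inner dimensions: h_i = 7.47 − 2×0.72 = 6.030 in, b_i = 5.29 − 2×0.72 = 3.850 in
Weak-axis I_min = (h_o·b_o³ − h_i·b_i³)/12 with b_o = 5.29, b_i = 3.850 in (shorter outer/inner sides).
I_min = (7.47×5.29³ − 6.030×3.850³)/12 = 63.48 in⁴
Effective length L_e = K·L = 1 × 289 = 289.0 in
P_cr = π²EI / L_e² = π² × 29000×10³ × 63.48 / 289.0² = 2.175×10^5 lb

P_cr ≈ 218 kip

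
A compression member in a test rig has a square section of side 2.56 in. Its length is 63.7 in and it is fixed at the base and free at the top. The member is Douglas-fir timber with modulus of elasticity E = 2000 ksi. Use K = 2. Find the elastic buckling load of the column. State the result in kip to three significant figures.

P_cr ≈ 4.35 kip

I = a⁴/12 = 2.56⁴/12 = 3.579 in⁴
Effective length L_e = K·L = 2 × 63.7 = 127.4 in
P_cr = π²EI / L_e² = π² × 2000×10³ × 3.579 / 127.4² = 4.353×10^3 lb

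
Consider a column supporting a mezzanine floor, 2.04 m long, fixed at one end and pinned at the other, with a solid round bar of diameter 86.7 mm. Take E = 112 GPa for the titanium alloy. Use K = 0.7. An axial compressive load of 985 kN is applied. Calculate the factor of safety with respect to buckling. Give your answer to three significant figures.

n ≈ 1.53

I = πd⁴/64 = π×86.7⁴/64 = 2.774×10^6 mm⁴
I = 2.774×10^6 mm⁴ = 2.774×10^-6 m⁴
Effective length L_e = K·L = 0.7 × 2.04 = 1.428 m
P_cr = π²EI / L_e² = π² × 112×10⁹ × 2.774×10^-6 / 1.428² = 1.504×10^6 N
Factor of safety n = P_cr / P = 1503.5 / 985 = 1.53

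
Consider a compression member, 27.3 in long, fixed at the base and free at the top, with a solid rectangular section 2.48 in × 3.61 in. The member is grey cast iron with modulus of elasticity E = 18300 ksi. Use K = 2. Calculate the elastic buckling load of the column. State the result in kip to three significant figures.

P_cr ≈ 278 kip

Buckling occurs about the weak axis: I_min = h·b³/12 with b = 2.48 in (the shorter side).
I_min = 3.61×2.48³/12 = 4.589 in⁴
Effective length L_e = K·L = 2 × 27.3 = 54.60 in
P_cr = π²EI / L_e² = π² × 18300×10³ × 4.589 / 54.60² = 2.780×10^5 lb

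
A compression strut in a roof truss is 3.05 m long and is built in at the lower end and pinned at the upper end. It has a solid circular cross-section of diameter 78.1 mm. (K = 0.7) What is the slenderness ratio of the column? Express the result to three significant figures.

λ ≈ 109

I = πd⁴/64 = π×78.1⁴/64 = 1.826×10^6 mm⁴
A = 4.791×10^3 mm²;  r_min = √(I/A) = √(1.826×10^6/4.791×10^3) = 19.52 mm
L_e = K·L = 0.7 × 3.05 m = 2.135 m = 2135.0 mm
λ = L_e / r_min = 2135.0 / 19.52 = 109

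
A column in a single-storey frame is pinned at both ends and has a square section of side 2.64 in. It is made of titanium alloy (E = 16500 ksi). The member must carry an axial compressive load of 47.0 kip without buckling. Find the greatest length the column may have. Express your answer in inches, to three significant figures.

I = a⁴/12 = 2.64⁴/12 = 4.048 in⁴
At the buckling limit P_cr = P = 4.700×10^4 lb
From P_cr = π²EI/(K·L)²:  L = (1/K)·√(π²EI/P_cr) = (1/1)·√(π²×1.65×10^7×4.048/4.700×10^4)
L = 118 in

L_max ≈ 118 in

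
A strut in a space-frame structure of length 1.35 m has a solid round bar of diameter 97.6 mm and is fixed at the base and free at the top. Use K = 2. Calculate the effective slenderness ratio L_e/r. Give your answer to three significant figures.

λ ≈ 111

I = πd⁴/64 = π×97.6⁴/64 = 4.454×10^6 mm⁴
A = 7.482×10^3 mm²;  r_min = √(I/A) = √(4.454×10^6/7.482×10^3) = 24.40 mm
L_e = K·L = 2 × 1.35 m = 2.700 m = 2700.0 mm
λ = L_e / r_min = 2700.0 / 24.40 = 111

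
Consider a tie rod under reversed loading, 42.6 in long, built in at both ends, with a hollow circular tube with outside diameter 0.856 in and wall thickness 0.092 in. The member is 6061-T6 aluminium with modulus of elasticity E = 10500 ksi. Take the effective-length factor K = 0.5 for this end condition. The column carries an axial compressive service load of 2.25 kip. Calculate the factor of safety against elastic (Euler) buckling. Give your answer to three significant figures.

n ≈ 1.66

Inner diameter d_i = 0.856 − 2×0.092 = 0.6720 in
I = π(d_o⁴ − d_i⁴)/64 = π(0.856⁴ − 0.6720⁴)/64 = 1.634×10^-2 in⁴
Effective length L_e = K·L = 0.5 × 42.6 = 21.30 in
P_cr = π²EI / L_e² = π² × 10500×10³ × 1.634×10^-2 / 21.30² = 3.733×10^3 lb
Factor of safety n = P_cr / P = 3.7334 / 2.25 = 1.66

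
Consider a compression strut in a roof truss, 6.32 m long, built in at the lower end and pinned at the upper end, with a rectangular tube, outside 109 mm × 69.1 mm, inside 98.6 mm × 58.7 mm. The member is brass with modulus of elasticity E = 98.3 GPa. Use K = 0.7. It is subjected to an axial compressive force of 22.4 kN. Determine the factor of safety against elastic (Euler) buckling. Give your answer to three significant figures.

n ≈ 2.95

Weak-axis I_min = (h_o·b_o³ − h_i·b_i³)/12 with b_o = 69.1, b_i = 58.70 mm (shorter outer/inner sides).
I_min = (109×69.1³ − 98.60×58.70³)/12 = 1.335×10^6 mm⁴
I = 1.335×10^6 mm⁴ = 1.335×10^-6 m⁴
Effective length L_e = K·L = 0.7 × 6.32 = 4.424 m
P_cr = π²EI / L_e² = π² × 98.3×10⁹ × 1.335×10^-6 / 4.424² = 6.618×10^4 N
Factor of safety n = P_cr / P = 66.178 / 22.4 = 2.95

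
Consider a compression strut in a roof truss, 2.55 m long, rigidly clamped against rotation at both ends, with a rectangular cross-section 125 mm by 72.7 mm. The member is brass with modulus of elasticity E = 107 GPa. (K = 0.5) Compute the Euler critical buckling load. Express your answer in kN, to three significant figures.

P_cr ≈ 2600 kN

Buckling occurs about the weak axis: I_min = h·b³/12 with b = 72.7 mm (the shorter side).
I_min = 125×72.7³/12 = 4.003×10^6 mm⁴
I = 4.003×10^6 mm⁴ = 4.003×10^-6 m⁴
Effective length L_e = K·L = 0.5 × 2.55 = 1.275 m
P_cr = π²EI / L_e² = π² × 107×10⁹ × 4.003×10^-6 / 1.275² = 2.600×10^6 N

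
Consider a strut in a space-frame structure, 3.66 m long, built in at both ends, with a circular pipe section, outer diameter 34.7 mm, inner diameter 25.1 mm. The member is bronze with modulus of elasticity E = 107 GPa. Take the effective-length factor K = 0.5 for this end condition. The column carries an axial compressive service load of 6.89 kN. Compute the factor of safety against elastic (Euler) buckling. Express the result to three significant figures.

d_o = 34.7 mm, d_i = 25.1 mm
I = π(d_o⁴ − d_i⁴)/64 = π(34.7⁴ − 25.10⁴)/64 = 5.169×10^4 mm⁴
I = 5.169×10^4 mm⁴ = 5.169×10^-8 m⁴
Effective length L_e = K·L = 0.5 × 3.66 = 1.830 m
P_cr = π²EI / L_e² = π² × 107×10⁹ × 5.169×10^-8 / 1.830² = 1.630×10^4 N
Factor of safety n = P_cr / P = 16.298 / 6.89 = 2.37

n ≈ 2.37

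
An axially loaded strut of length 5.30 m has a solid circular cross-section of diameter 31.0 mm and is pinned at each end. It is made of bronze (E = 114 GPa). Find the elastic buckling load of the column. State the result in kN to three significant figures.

P_cr ≈ 1.82 kN

I = πd⁴/64 = π×31.0⁴/64 = 4.533×10^4 mm⁴
I = 4.533×10^4 mm⁴ = 4.533×10^-8 m⁴
Effective length L_e = K·L = 1 × 5.30 = 5.300 m
P_cr = π²EI / L_e² = π² × 114×10⁹ × 4.533×10^-8 / 5.300² = 1.816×10^3 N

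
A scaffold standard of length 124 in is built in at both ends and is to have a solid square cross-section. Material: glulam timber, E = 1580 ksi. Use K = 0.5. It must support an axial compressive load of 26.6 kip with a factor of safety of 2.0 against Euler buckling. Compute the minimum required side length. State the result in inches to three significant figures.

a ≈ 3.54 in

Required P_cr = n·P = 2.0 × 26.6 = 53.20 kip
L_e = K·L = 0.5 × 124 = 62.00 in
Required I = P_cr·L_e²/(π²E) = 5.320×10^4 × 62.00² / (π² × 1.58×10^6) = 13.11 in⁴
Solid square: I = a⁴/12  ⇒  a = (12I)^(1/4) = (12×13.11)^(1/4) = 3.54 in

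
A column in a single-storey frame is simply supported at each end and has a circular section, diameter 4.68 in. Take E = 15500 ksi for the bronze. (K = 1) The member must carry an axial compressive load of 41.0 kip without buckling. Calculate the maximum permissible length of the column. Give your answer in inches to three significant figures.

L_max ≈ 296 in

I = πd⁴/64 = π×4.68⁴/64 = 23.55 in⁴
At the buckling limit P_cr = P = 4.100×10^4 lb
From P_cr = π²EI/(K·L)²:  L = (1/K)·√(π²EI/P_cr) = (1/1)·√(π²×1.55×10^7×23.55/4.100×10^4)
L = 296 in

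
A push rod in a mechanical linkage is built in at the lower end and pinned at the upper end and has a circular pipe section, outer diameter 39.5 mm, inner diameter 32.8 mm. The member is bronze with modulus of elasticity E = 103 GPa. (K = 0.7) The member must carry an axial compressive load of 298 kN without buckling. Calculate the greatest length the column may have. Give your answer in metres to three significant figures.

L_max ≈ 0.661 m

d_o = 39.5 mm, d_i = 32.8 mm
I = π(d_o⁴ − d_i⁴)/64 = π(39.5⁴ − 32.80⁴)/64 = 6.268×10^4 mm⁴
I = 6.268×10^-8 m⁴
At the buckling limit P_cr = P = 2.980×10^5 N
From P_cr = π²EI/(K·L)²:  L = (1/K)·√(π²EI/P_cr) = (1/0.7)·√(π²×1.03×10^11×6.268×10^-8/2.980×10^5)
L = 0.661 m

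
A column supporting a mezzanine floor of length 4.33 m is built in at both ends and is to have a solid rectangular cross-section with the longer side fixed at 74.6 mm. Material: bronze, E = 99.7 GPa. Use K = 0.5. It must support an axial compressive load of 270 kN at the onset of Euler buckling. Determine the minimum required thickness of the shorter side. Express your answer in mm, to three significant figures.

L_e = K·L = 0.5 × 4.33 = 2.165 m
Required I = P_cr·L_e²/(π²E) = 2.700×10^5 × 2.165² / (π² × 9.97×10^10) = 1.286×10^-6 m⁴
I_req = 1.286×10^6 mm⁴
Rectangle, weak axis: I_min = h·b³/12 with h = 74.6 mm fixed  ⇒  b = (12I/h)^(1/3) = 59.1 mm

b ≈ 59.1 mm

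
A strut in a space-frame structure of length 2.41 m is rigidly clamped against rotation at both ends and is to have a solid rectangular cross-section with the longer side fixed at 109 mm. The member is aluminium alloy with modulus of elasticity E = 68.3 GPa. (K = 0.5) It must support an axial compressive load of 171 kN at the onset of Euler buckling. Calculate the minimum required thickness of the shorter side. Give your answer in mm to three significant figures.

b ≈ 34.4 mm

L_e = K·L = 0.5 × 2.41 = 1.205 m
Required I = P_cr·L_e²/(π²E) = 1.710×10^5 × 1.205² / (π² × 6.83×10^10) = 3.683×10^-7 m⁴
I_req = 3.683×10^5 mm⁴
Rectangle, weak axis: I_min = h·b³/12 with h = 109 mm fixed  ⇒  b = (12I/h)^(1/3) = 34.4 mm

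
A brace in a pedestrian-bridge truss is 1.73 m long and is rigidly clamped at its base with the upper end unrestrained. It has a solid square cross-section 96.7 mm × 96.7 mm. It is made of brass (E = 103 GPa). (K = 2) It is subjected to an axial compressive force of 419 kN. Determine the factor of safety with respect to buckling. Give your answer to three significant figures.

n ≈ 1.48

I = a⁴/12 = 96.7⁴/12 = 7.287×10^6 mm⁴
I = 7.287×10^6 mm⁴ = 7.287×10^-6 m⁴
Effective length L_e = K·L = 2 × 1.73 = 3.460 m
P_cr = π²EI / L_e² = π² × 103×10⁹ × 7.287×10^-6 / 3.460² = 6.187×10^5 N
Factor of safety n = P_cr / P = 618.74 / 419 = 1.48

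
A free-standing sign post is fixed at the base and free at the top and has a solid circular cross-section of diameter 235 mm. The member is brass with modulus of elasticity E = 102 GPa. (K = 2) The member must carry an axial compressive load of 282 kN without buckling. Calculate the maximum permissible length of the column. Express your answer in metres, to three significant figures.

L_max ≈ 11.6 m

I = πd⁴/64 = π×235⁴/64 = 1.497×10^8 mm⁴
I = 1.497×10^-4 m⁴
At the buckling limit P_cr = P = 2.820×10^5 N
From P_cr = π²EI/(K·L)²:  L = (1/K)·√(π²EI/P_cr) = (1/2)·√(π²×1.02×10^11×1.497×10^-4/2.820×10^5)
L = 11.6 m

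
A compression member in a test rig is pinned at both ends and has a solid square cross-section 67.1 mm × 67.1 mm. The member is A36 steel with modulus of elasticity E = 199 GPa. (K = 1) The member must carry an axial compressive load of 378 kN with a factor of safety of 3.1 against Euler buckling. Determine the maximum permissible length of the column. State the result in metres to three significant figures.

I = a⁴/12 = 67.1⁴/12 = 1.689×10^6 mm⁴
I = 1.689×10^-6 m⁴
Required critical load P_cr = n·P = 3.1 × 378 = 1172 kN = 1.172×10^6 N
From P_cr = π²EI/(K·L)²:  L = (1/K)·√(π²EI/P_cr) = (1/1)·√(π²×1.99×10^11×1.689×10^-6/1.172×10^6)
L = 1.68 m

L_max ≈ 1.68 m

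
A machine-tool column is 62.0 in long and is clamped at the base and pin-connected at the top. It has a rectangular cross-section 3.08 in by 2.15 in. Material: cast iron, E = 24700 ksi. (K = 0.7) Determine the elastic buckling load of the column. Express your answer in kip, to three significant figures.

Buckling occurs about the weak axis: I_min = h·b³/12 with b = 2.15 in (the shorter side).
I_min = 3.08×2.15³/12 = 2.551 in⁴
Effective length L_e = K·L = 0.7 × 62.0 = 43.40 in
P_cr = π²EI / L_e² = π² × 24700×10³ × 2.551 / 43.40² = 3.301×10^5 lb

P_cr ≈ 330 kip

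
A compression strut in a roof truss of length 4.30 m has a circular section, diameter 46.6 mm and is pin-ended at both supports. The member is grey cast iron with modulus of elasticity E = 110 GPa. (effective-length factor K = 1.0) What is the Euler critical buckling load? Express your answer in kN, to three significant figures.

P_cr ≈ 13.6 kN

I = πd⁴/64 = π×46.6⁴/64 = 2.315×10^5 mm⁴
I = 2.315×10^5 mm⁴ = 2.315×10^-7 m⁴
Effective length L_e = K·L = 1 × 4.30 = 4.300 m
P_cr = π²EI / L_e² = π² × 110×10⁹ × 2.315×10^-7 / 4.300² = 1.359×10^4 N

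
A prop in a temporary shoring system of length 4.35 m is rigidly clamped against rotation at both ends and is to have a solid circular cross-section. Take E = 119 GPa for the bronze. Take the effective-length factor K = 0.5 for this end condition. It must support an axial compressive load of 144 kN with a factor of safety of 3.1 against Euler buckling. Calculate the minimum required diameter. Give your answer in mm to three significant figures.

Required P_cr = n·P = 3.1 × 144 = 446.4 kN
L_e = K·L = 0.5 × 4.35 = 2.175 m
Required I = P_cr·L_e²/(π²E) = 4.464×10^5 × 2.175² / (π² × 1.19×10^11) = 1.798×10^-6 m⁴
I_req = 1.798×10^6 mm⁴
Solid circle: I = πd⁴/64  ⇒  d = (64I/π)^(1/4) = (64×1.798×10^6/π)^(1/4) = 77.8 mm

d ≈ 77.8 mm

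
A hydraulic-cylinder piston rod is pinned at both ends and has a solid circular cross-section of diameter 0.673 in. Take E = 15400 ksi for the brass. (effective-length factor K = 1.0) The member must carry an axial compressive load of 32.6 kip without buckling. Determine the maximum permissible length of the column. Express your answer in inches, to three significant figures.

L_max ≈ 6.85 in

I = πd⁴/64 = π×0.673⁴/64 = 1.007×10^-2 in⁴
At the buckling limit P_cr = P = 3.260×10^4 lb
From P_cr = π²EI/(K·L)²:  L = (1/K)·√(π²EI/P_cr) = (1/1)·√(π²×1.54×10^7×1.007×10^-2/3.260×10^4)
L = 6.85 in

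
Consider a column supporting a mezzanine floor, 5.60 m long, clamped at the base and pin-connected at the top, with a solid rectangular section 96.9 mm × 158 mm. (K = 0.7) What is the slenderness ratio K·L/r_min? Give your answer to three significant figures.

λ ≈ 140

For a rectangle r_min = b/√12 = 96.9/√12 = 27.97 mm
L_e = K·L = 0.7 × 5.60 m = 3.920 m = 3920.0 mm
λ = L_e / r_min = 3920.0 / 27.97 = 140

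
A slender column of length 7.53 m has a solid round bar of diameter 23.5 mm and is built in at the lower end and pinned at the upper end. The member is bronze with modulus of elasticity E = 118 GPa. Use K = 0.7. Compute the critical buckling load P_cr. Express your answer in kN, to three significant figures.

P_cr ≈ 0.628 kN

I = πd⁴/64 = π×23.5⁴/64 = 1.497×10^4 mm⁴
I = 1.497×10^4 mm⁴ = 1.497×10^-8 m⁴
Effective length L_e = K·L = 0.7 × 7.53 = 5.271 m
P_cr = π²EI / L_e² = π² × 118×10⁹ × 1.497×10^-8 / 5.271² = 627.5 N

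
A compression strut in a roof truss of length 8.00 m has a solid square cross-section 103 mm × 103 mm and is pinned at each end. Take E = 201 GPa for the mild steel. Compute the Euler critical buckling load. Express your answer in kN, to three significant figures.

I = a⁴/12 = 103⁴/12 = 9.379×10^6 mm⁴
I = 9.379×10^6 mm⁴ = 9.379×10^-6 m⁴
Effective length L_e = K·L = 1 × 8.00 = 8.000 m
P_cr = π²EI / L_e² = π² × 201×10⁹ × 9.379×10^-6 / 8.000² = 2.907×10^5 N

P_cr ≈ 291 kN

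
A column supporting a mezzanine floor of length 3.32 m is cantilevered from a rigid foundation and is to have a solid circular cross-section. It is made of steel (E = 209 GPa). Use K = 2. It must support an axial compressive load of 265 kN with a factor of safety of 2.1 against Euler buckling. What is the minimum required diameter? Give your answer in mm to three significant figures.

Required P_cr = n·P = 2.1 × 265 = 556.5 kN
L_e = K·L = 2 × 3.32 = 6.640 m
Required I = P_cr·L_e²/(π²E) = 5.565×10^5 × 6.640² / (π² × 2.09×10^11) = 1.189×10^-5 m⁴
I_req = 1.189×10^7 mm⁴
Solid circle: I = πd⁴/64  ⇒  d = (64I/π)^(1/4) = (64×1.189×10^7/π)^(1/4) = 125 mm

d ≈ 125 mm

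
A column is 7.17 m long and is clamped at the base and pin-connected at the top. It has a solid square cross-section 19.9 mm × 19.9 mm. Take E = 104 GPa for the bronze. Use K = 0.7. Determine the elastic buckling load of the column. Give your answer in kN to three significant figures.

P_cr ≈ 0.533 kN

I = a⁴/12 = 19.9⁴/12 = 1.307×10^4 mm⁴
I = 1.307×10^4 mm⁴ = 1.307×10^-8 m⁴
Effective length L_e = K·L = 0.7 × 7.17 = 5.019 m
P_cr = π²EI / L_e² = π² × 104×10⁹ × 1.307×10^-8 / 5.019² = 532.5 N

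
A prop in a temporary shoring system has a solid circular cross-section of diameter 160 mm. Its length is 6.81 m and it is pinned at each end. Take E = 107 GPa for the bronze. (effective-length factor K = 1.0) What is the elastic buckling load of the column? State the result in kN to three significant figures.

P_cr ≈ 733 kN

I = πd⁴/64 = π×160⁴/64 = 3.217×10^7 mm⁴
I = 3.217×10^7 mm⁴ = 3.217×10^-5 m⁴
Effective length L_e = K·L = 1 × 6.81 = 6.810 m
P_cr = π²EI / L_e² = π² × 107×10⁹ × 3.217×10^-5 / 6.810² = 7.326×10^5 N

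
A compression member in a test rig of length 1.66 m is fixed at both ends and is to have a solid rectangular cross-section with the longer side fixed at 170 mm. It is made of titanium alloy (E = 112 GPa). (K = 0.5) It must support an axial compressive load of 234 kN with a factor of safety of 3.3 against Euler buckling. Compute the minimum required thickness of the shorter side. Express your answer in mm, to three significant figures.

b ≈ 32.4 mm

Required P_cr = n·P = 3.3 × 234 = 772.2 kN
L_e = K·L = 0.5 × 1.66 = 0.8300 m
Required I = P_cr·L_e²/(π²E) = 7.722×10^5 × 0.8300² / (π² × 1.12×10^11) = 4.812×10^-7 m⁴
I_req = 4.812×10^5 mm⁴
Rectangle, weak axis: I_min = h·b³/12 with h = 170 mm fixed  ⇒  b = (12I/h)^(1/3) = 32.4 mm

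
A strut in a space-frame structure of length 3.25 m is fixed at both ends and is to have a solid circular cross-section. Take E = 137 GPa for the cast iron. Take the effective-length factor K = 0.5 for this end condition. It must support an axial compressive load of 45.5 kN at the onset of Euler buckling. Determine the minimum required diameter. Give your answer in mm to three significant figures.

d ≈ 36.7 mm

L_e = K·L = 0.5 × 3.25 = 1.625 m
Required I = P_cr·L_e²/(π²E) = 4.550×10^4 × 1.625² / (π² × 1.37×10^11) = 8.886×10^-8 m⁴
I_req = 8.886×10^4 mm⁴
Solid circle: I = πd⁴/64  ⇒  d = (64I/π)^(1/4) = (64×8.886×10^4/π)^(1/4) = 36.7 mm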